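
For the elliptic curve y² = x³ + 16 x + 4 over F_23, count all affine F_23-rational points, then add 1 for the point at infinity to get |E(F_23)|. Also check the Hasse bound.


Affine points = {(0, 2), (0, 21), (5, 5), (5, 18), (8, 0), (9, 7), (9, 16), (11, 4), (11, 19), (15, 10), (15, 13), (16, 3), (16, 20), (18, 11), (18, 12)}; affine count = 15; |E(F_23)| = 16.

Discriminant check: Δ ∝ 4a³ + 27b² = 4·16³ + 27·4² = 4·4096 + 27·16 ≡ 3 (mod 23). Nonzero ⇒ E is nonsingular.
For each x ∈ F_23, compute rhs = x³ + 16·x + 4 mod 23, then count y ∈ F_23 with y² ≡ rhs.
  x = 0: rhs = 4, matching y values: 2, 21 (2 points).
  x = 1: rhs = 21, matching y values: none (0 points).
  x = 2: rhs = 21, matching y values: none (0 points).
  x = 3: rhs = 10, matching y values: none (0 points).
  x = 4: rhs = 17, matching y values: none (0 points).
  x = 5: rhs = 2, matching y values: 5, 18 (2 points).
  x = 6: rhs = 17, matching y values: none (0 points).
  x = 7: rhs = 22, matching y values: none (0 points).
  x = 8: rhs = 0, matching y values: 0 (1 points).
  x = 9: rhs = 3, matching y values: 7, 16 (2 points).
  x = 10: rhs = 14, matching y values: none (0 points).
  x = 11: rhs = 16, matching y values: 4, 19 (2 points).
  x = 12: rhs = 15, matching y values: none (0 points).
  x = 13: rhs = 17, matching y values: none (0 points).
  x = 14: rhs = 5, matching y values: none (0 points).
  x = 15: rhs = 8, matching y values: 10, 13 (2 points).
  x = 16: rhs = 9, matching y values: 3, 20 (2 points).
  x = 17: rhs = 14, matching y values: none (0 points).
  x = 18: rhs = 6, matching y values: 11, 12 (2 points).
  x = 19: rhs = 14, matching y values: none (0 points).
  x = 20: rhs = 21, matching y values: none (0 points).
  x = 21: rhs = 10, matching y values: none (0 points).
  x = 22: rhs = 10, matching y values: none (0 points).
Total affine count: 15.
Full point count |E(F_23)| = 15 + 1 = 16.
Hasse bound: |16 − (23+1)| = |-8| = 8 ≤ 2√23 ≈ 9.5917 ✓.


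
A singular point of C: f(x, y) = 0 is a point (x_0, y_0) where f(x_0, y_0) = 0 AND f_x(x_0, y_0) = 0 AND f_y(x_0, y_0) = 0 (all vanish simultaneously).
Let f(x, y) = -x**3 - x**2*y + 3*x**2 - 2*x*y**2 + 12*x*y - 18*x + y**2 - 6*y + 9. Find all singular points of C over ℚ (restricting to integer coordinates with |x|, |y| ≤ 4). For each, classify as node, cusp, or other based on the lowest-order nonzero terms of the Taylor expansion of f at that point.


Singular points: {(0, 3)}; classification: cusp.

Compute partial derivatives:
  f_x = -3*x**2 - 2*x*y + 6*x - 2*y**2 + 12*y - 18.
  f_y = -x**2 - 4*x*y + 12*x + 2*y - 6.
Scan x_0 ∈ {−4, ..., 4}. For each x_0, f_y(x_0, y) is a polynomial in y; find its integer roots y ∈ {−4, ..., 4}, then test f_x and f at those candidates.
  x = -4: f_y(-4, y) = 18*y - 70; no integer root y with |y| ≤ 4.
  x = -3: f_y(-3, y) = 14*y - 51; no integer root y with |y| ≤ 4.
  x = -2: f_y(-2, y) = 10*y - 34; no integer root y with |y| ≤ 4.
  x = -1: f_y(-1, y) = 6*y - 19; no integer root y with |y| ≤ 4.
  x = 0: f_y(0, y) = 2*y - 6; vanishes at y ∈ {3}. (0, 3): f_x = 0, f = 0 — SINGULAR.
  x = 1: f_y(1, y) = 5 - 2*y; no integer root y with |y| ≤ 4.
  x = 2: f_y(2, y) = 14 - 6*y; no integer root y with |y| ≤ 4.
  x = 3: f_y(3, y) = 21 - 10*y; no integer root y with |y| ≤ 4.
  x = 4: f_y(4, y) = 26 - 14*y; no integer root y with |y| ≤ 4.
Only singular point on the grid: (0, 3).
Classify: substitute x = 0 + u, y = 3 + v and expand: f = -u**3 - u**2*v - 2*u*v**2 + v**2.
No constant or linear terms (consistent with a singular point). Quadratic part: v**2. Cubic part: -u**3 - u**2*v - 2*u*v**2.
The quadratic part v**2 is a perfect square, so there is a single (double) tangent line v = 0, i.e. y = 3. Restricting the cubic part to that line (v = 0) leaves -u**3 ≠ 0, so f is not divisible by v and the branch is v² ≈ u**3 to lowest order — this is a cusp.
Classification: cusp.


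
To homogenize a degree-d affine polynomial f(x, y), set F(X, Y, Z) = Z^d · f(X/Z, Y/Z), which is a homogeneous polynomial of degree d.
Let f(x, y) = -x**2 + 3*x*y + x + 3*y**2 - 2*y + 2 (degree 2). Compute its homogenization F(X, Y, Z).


F(X, Y, Z) = -X**2 + 3*X*Y + X*Z + 3*Y**2 - 2*Y*Z + 2*Z**2

deg(f) = 2.
Substitute x = X/Z, y = Y/Z into f, then multiply by Z^2.
  monomial -1·x^2·y^0 ↦ -1·X^2·Y^0·Z^0.
  monomial 3·x^1·y^1 ↦ 3·X^1·Y^1·Z^0.
  monomial 1·x^1·y^0 ↦ 1·X^1·Y^0·Z^1.
  monomial 3·x^0·y^2 ↦ 3·X^0·Y^2·Z^0.
  monomial -2·x^0·y^1 ↦ -2·X^0·Y^1·Z^1.
  monomial 2·x^0·y^0 ↦ 2·X^0·Y^0·Z^2.
Collecting: F(X, Y, Z) = -X**2 + 3*X*Y + X*Z + 3*Y**2 - 2*Y*Z + 2*Z**2.


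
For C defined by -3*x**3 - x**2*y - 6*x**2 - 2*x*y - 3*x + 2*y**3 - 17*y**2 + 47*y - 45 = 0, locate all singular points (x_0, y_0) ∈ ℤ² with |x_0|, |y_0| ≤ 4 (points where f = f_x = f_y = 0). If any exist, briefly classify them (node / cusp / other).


Singular points: {(-1, 3)}; classification: cusp.

Compute partial derivatives:
  f_x = -9*x**2 - 2*x*y - 12*x - 2*y - 3.
  f_y = -x**2 - 2*x + 6*y**2 - 34*y + 47.
Scan x_0 ∈ {−4, ..., 4}. For each x_0, f_y(x_0, y) is a polynomial in y; find its integer roots y ∈ {−4, ..., 4}, then test f_x and f at those candidates.
  x = -4: f_y(-4, y) = 6*y**2 - 34*y + 39; no integer root y with |y| ≤ 4.
  x = -3: f_y(-3, y) = 6*y**2 - 34*y + 44; vanishes at y ∈ {2}. (-3, 2): f_x = -40 ≠ 0.
  x = -2: f_y(-2, y) = 6*y**2 - 34*y + 47; no integer root y with |y| ≤ 4.
  x = -1: f_y(-1, y) = 6*y**2 - 34*y + 48; vanishes at y ∈ {3}. (-1, 3): f_x = 0, f = 0 — SINGULAR.
  x = 0: f_y(0, y) = 6*y**2 - 34*y + 47; no integer root y with |y| ≤ 4.
  x = 1: f_y(1, y) = 6*y**2 - 34*y + 44; vanishes at y ∈ {2}. (1, 2): f_x = -32 ≠ 0.
  x = 2: f_y(2, y) = 6*y**2 - 34*y + 39; no integer root y with |y| ≤ 4.
  x = 3: f_y(3, y) = 6*y**2 - 34*y + 32; no integer root y with |y| ≤ 4.
  x = 4: f_y(4, y) = 6*y**2 - 34*y + 23; no integer root y with |y| ≤ 4.
Only singular point on the grid: (-1, 3).
Classify: substitute x = -1 + u, y = 3 + v and expand: f = -3*u**3 - u**2*v + 2*v**3 + v**2.
No constant or linear terms (consistent with a singular point). Quadratic part: v**2. Cubic part: -3*u**3 - u**2*v + 2*v**3.
The quadratic part v**2 is a perfect square, so there is a single (double) tangent line v = 0, i.e. y = 3. Restricting the cubic part to that line (v = 0) leaves -3*u**3 ≠ 0, so f is not divisible by v and the branch is v² ≈ 3*u**3 to lowest order — this is a cusp.
Classification: cusp.


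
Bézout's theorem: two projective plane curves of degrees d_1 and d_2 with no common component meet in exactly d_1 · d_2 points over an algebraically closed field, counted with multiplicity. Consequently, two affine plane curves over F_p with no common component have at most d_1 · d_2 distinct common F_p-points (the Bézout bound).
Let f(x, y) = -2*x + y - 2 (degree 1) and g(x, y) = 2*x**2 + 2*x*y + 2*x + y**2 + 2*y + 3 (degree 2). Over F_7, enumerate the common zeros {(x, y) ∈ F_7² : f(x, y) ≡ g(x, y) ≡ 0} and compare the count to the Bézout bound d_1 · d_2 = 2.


Common zeros: ∅; count = 0; Bézout bound = 2.

deg(f) = 1, deg(g) = 2, so Bézout bound = 2.
Scan x ∈ F_7. For each x, list the y ∈ F_7 with f(x, y) ≡ 0 and those with g(x, y) ≡ 0 (mod 7); the common zeros in that column are the intersection.
  x = 0: f ≡ 0 at y ∈ {2}; g ≡ 0 at y ∈ ∅; common: ∅.
  x = 1: f ≡ 0 at y ∈ {4}; g ≡ 0 at y ∈ {0, 3}; common: ∅.
  x = 2: f ≡ 0 at y ∈ {6}; g ≡ 0 at y ∈ {3, 5}; common: ∅.
  x = 3: f ≡ 0 at y ∈ {1}; g ≡ 0 at y ∈ ∅; common: ∅.
  x = 4: f ≡ 0 at y ∈ {3}; g ≡ 0 at y ∈ ∅; common: ∅.
  x = 5: f ≡ 0 at y ∈ {5}; g ≡ 0 at y ∈ {0, 2}; common: ∅.
  x = 6: f ≡ 0 at y ∈ {0}; g ≡ 0 at y ∈ {2, 5}; common: ∅.
Collecting: common zeros = ∅, so the count is 0.
Comparison with the Bézout bound: 0 ≤ 2 = deg(f)·deg(g), as expected for curves with no common component (the affine F_7-count falls short of the bound because intersections may lie at infinity, over extension fields, or carry multiplicity).


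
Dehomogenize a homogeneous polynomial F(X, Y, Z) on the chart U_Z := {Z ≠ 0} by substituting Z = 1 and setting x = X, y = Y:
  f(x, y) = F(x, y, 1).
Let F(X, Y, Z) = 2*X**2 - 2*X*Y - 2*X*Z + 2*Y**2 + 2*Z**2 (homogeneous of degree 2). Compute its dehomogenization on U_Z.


f(x, y) = 2*x**2 - 2*x*y - 2*x + 2*y**2 + 2

On U_Z we set Z = 1. Each monomial c·X^i·Y^j·Z^k in F becomes c·x^i·y^j·1^k = c·x^i·y^j.
Substituting Z = 1: F(X, Y, 1) = 2*x**2 - 2*x*y - 2*x + 2*y**2 + 2.
Note: deg(f) ≤ deg(F) = 2; strict inequality happens when F is divisible by Z (lost terms).


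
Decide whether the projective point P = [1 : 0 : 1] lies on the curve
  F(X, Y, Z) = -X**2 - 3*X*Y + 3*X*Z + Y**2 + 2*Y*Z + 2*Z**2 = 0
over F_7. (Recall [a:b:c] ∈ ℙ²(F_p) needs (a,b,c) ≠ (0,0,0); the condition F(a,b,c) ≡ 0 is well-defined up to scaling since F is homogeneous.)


F(1,0,1) ≡ 4 (mod 7); P is NOT on the curve.

Evaluate F(1, 0, 1) term-by-term (mod 7).
  -X**2 ↦ -1·1·1·1 = -1
  -3*X*Y ↦ -3·1·0·1 = 0
  3*X*Z ↦ 3·1·1·1 = 3
  Y**2 ↦ 1·1·0·1 = 0
  2*Y*Z ↦ 2·1·0·1 = 0
  2*Z**2 ↦ 2·1·1·1 = 2
Sum: F(1, 0, 1) = (-1) + (0) + (3) + (0) + (0) + (2) = 4.
Reducing mod 7: 4 ≡ 4 (mod 7).
Since F(a, b, c) ≡ 4 ≠ 0 (mod 7), P does NOT lie on the curve.


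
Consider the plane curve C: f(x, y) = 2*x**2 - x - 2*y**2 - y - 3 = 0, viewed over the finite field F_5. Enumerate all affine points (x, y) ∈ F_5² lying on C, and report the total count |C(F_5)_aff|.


Affine F_5-points: {(1, 1), (2, 1), (4, 0), (4, 2)}; count = 4.

For each of the 25 pairs (x, y) ∈ F_5², evaluate f(x, y) mod 5. Record the zeros.
  x = 0: [0↦2, 1↦4, 2↦2, 3↦1, 4↦1]  zeros at y ∈ ∅
  x = 1: [0↦3, 1↦0, 2↦3, 3↦2, 4↦2]  zeros at y ∈ {1}
  x = 2: [0↦3, 1↦0, 2↦3, 3↦2, 4↦2]  zeros at y ∈ {1}
  x = 3: [0↦2, 1↦4, 2↦2, 3↦1, 4↦1]  zeros at y ∈ ∅
  x = 4: [0↦0, 1↦2, 2↦0, 3↦4, 4↦4]  zeros at y ∈ {0, 2}
Collecting zeros: affine points = {(1, 1), (2, 1), (4, 0), (4, 2)}.
Total count |C(F_5)_aff| = 4.


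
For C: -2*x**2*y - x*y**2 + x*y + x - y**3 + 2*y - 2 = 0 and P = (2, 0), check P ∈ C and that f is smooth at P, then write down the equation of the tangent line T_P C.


Tangent line at P: x - 4*y - 2 = 0.

Step 1: f(2, 0) = 0, so P lies on C.
Step 2: partial derivatives
  f_x(x, y) = -4*x*y - y**2 + y + 1, f_y(x, y) = -2*x**2 - 2*x*y + x - 3*y**2 + 2.
  f_x(P) = 1, f_y(P) = -4 (gradient nonzero, so P is smooth).
Step 3: tangent line at P: 1·(x − 2) + -4·(y − 0) = 0.
Expanding: x - 4*y - 2 = 0.


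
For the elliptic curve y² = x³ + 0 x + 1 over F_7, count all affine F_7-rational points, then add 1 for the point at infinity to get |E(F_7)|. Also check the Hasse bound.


Affine points = {(0, 1), (0, 6), (1, 3), (1, 4), (2, 3), (2, 4), (3, 0), (4, 3), (4, 4), (5, 0), (6, 0)}; affine count = 11; |E(F_7)| = 12.

Discriminant check: Δ ∝ 4a³ + 27b² = 4·0³ + 27·1² = 4·0 + 27·1 ≡ 6 (mod 7). Nonzero ⇒ E is nonsingular.
For each x ∈ F_7, compute rhs = x³ + 0·x + 1 mod 7, then count y ∈ F_7 with y² ≡ rhs.
  x = 0: rhs = 1, matching y values: 1, 6 (2 points).
  x = 1: rhs = 2, matching y values: 3, 4 (2 points).
  x = 2: rhs = 2, matching y values: 3, 4 (2 points).
  x = 3: rhs = 0, matching y values: 0 (1 points).
  x = 4: rhs = 2, matching y values: 3, 4 (2 points).
  x = 5: rhs = 0, matching y values: 0 (1 points).
  x = 6: rhs = 0, matching y values: 0 (1 points).
Total affine count: 11.
Full point count |E(F_7)| = 11 + 1 = 12.
Hasse bound: |12 − (7+1)| = |4| = 4 ≤ 2√7 ≈ 5.2915 ✓.


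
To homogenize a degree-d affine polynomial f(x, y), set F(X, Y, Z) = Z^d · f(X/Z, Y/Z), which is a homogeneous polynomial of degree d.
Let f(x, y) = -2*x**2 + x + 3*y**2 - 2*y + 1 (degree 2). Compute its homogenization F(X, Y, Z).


F(X, Y, Z) = -2*X**2 + X*Z + 3*Y**2 - 2*Y*Z + Z**2

deg(f) = 2.
Substitute x = X/Z, y = Y/Z into f, then multiply by Z^2.
  monomial -2·x^2·y^0 ↦ -2·X^2·Y^0·Z^0.
  monomial 1·x^1·y^0 ↦ 1·X^1·Y^0·Z^1.
  monomial 3·x^0·y^2 ↦ 3·X^0·Y^2·Z^0.
  monomial -2·x^0·y^1 ↦ -2·X^0·Y^1·Z^1.
  monomial 1·x^0·y^0 ↦ 1·X^0·Y^0·Z^2.
Collecting: F(X, Y, Z) = -2*X**2 + X*Z + 3*Y**2 - 2*Y*Z + Z**2.


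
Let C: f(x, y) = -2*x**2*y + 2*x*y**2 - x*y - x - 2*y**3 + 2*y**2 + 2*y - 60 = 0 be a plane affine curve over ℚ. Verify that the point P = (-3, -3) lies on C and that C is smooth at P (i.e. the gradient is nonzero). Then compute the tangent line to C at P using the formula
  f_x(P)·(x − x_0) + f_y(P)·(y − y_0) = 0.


Tangent line at P: -16*x - 43*y - 177 = 0.

Step 1: f(-3, -3) = 0, so P lies on C.
Step 2: partial derivatives
  f_x(x, y) = -4*x*y + 2*y**2 - y - 1, f_y(x, y) = -2*x**2 + 4*x*y - x - 6*y**2 + 4*y + 2.
  f_x(P) = -16, f_y(P) = -43 (gradient nonzero, so P is smooth).
Step 3: tangent line at P: -16·(x − -3) + -43·(y − -3) = 0.
Expanding: -16*x - 43*y - 177 = 0.


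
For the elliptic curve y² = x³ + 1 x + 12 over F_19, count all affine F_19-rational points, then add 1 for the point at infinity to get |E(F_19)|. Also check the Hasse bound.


Affine points = {(3, 2), (3, 17), (4, 2), (4, 17), (5, 3), (5, 16), (6, 5), (6, 14), (7, 1), (7, 18), (8, 0), (9, 3), (9, 16), (11, 9), (11, 10), (12, 2), (12, 17), (15, 1), (15, 18), (16, 1), (16, 18)}; affine count = 21; |E(F_19)| = 22.

Discriminant check: Δ ∝ 4a³ + 27b² = 4·1³ + 27·12² = 4·1 + 27·144 ≡ 16 (mod 19). Nonzero ⇒ E is nonsingular.
For each x ∈ F_19, compute rhs = x³ + 1·x + 12 mod 19, then count y ∈ F_19 with y² ≡ rhs.
  x = 0: rhs = 12, matching y values: none (0 points).
  x = 1: rhs = 14, matching y values: none (0 points).
  x = 2: rhs = 3, matching y values: none (0 points).
  x = 3: rhs = 4, matching y values: 2, 17 (2 points).
  x = 4: rhs = 4, matching y values: 2, 17 (2 points).
  x = 5: rhs = 9, matching y values: 3, 16 (2 points).
  x = 6: rhs = 6, matching y values: 5, 14 (2 points).
  x = 7: rhs = 1, matching y values: 1, 18 (2 points).
  x = 8: rhs = 0, matching y values: 0 (1 points).
  x = 9: rhs = 9, matching y values: 3, 16 (2 points).
  x = 10: rhs = 15, matching y values: none (0 points).
  x = 11: rhs = 5, matching y values: 9, 10 (2 points).
  x = 12: rhs = 4, matching y values: 2, 17 (2 points).
  x = 13: rhs = 18, matching y values: none (0 points).
  x = 14: rhs = 15, matching y values: none (0 points).
  x = 15: rhs = 1, matching y values: 1, 18 (2 points).
  x = 16: rhs = 1, matching y values: 1, 18 (2 points).
  x = 17: rhs = 2, matching y values: none (0 points).
  x = 18: rhs = 10, matching y values: none (0 points).
Total affine count: 21.
Full point count |E(F_19)| = 21 + 1 = 22.
Hasse bound: |22 − (19+1)| = |2| = 2 ≤ 2√19 ≈ 8.7178 ✓.


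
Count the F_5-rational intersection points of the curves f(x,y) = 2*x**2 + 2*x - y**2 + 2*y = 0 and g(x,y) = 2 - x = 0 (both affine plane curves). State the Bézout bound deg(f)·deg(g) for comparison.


Common zeros: ∅; count = 0; Bézout bound = 2.

deg(f) = 2, deg(g) = 1, so Bézout bound = 2.
Scan x ∈ F_5. For each x, list the y ∈ F_5 with f(x, y) ≡ 0 and those with g(x, y) ≡ 0 (mod 5); the common zeros in that column are the intersection.
  x = 0: f ≡ 0 at y ∈ {0, 2}; g ≡ 0 at y ∈ ∅; common: ∅.
  x = 1: f ≡ 0 at y ∈ {1}; g ≡ 0 at y ∈ ∅; common: ∅.
  x = 2: f ≡ 0 at y ∈ ∅; g ≡ 0 at y ∈ {0, 1, 2, 3, 4}; common: ∅.
  x = 3: f ≡ 0 at y ∈ {1}; g ≡ 0 at y ∈ ∅; common: ∅.
  x = 4: f ≡ 0 at y ∈ {0, 2}; g ≡ 0 at y ∈ ∅; common: ∅.
Collecting: common zeros = ∅, so the count is 0.
Comparison with the Bézout bound: 0 ≤ 2 = deg(f)·deg(g), as expected for curves with no common component (the affine F_5-count falls short of the bound because intersections may lie at infinity, over extension fields, or carry multiplicity).


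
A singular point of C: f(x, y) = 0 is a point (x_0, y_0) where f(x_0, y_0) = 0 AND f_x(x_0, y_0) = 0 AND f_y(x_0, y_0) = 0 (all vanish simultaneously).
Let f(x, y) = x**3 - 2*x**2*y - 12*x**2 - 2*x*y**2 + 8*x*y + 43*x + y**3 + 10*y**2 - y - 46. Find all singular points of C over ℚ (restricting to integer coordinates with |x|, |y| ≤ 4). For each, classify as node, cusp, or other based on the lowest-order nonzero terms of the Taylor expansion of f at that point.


Singular points: {(3, -1)}; classification: node.

Compute partial derivatives:
  f_x = 3*x**2 - 4*x*y - 24*x - 2*y**2 + 8*y + 43.
  f_y = -2*x**2 - 4*x*y + 8*x + 3*y**2 + 20*y - 1.
Scan x_0 ∈ {−4, ..., 4}. For each x_0, f_y(x_0, y) is a polynomial in y; find its integer roots y ∈ {−4, ..., 4}, then test f_x and f at those candidates.
  x = -4: f_y(-4, y) = 3*y**2 + 36*y - 65; no integer root y with |y| ≤ 4.
  x = -3: f_y(-3, y) = 3*y**2 + 32*y - 43; no integer root y with |y| ≤ 4.
  x = -2: f_y(-2, y) = 3*y**2 + 28*y - 25; no integer root y with |y| ≤ 4.
  x = -1: f_y(-1, y) = 3*y**2 + 24*y - 11; no integer root y with |y| ≤ 4.
  x = 0: f_y(0, y) = 3*y**2 + 20*y - 1; no integer root y with |y| ≤ 4.
  x = 1: f_y(1, y) = 3*y**2 + 16*y + 5; no integer root y with |y| ≤ 4.
  x = 2: f_y(2, y) = 3*y**2 + 12*y + 7; no integer root y with |y| ≤ 4.
  x = 3: f_y(3, y) = 3*y**2 + 8*y + 5; vanishes at y ∈ {-1}. (3, -1): f_x = 0, f = 0 — SINGULAR.
  x = 4: f_y(4, y) = 3*y**2 + 4*y - 1; no integer root y with |y| ≤ 4.
Only singular point on the grid: (3, -1).
Classify: substitute x = 3 + u, y = -1 + v and expand: f = u**3 - 2*u**2*v - u**2 - 2*u*v**2 + v**3 + v**2.
No constant or linear terms (consistent with a singular point). Quadratic part: -u**2 + v**2. Cubic part: u**3 - 2*u**2*v - 2*u*v**2 + v**3.
The quadratic part v**2 - u**2 = (v − u)(v + u) splits into two distinct linear factors, so there are two distinct tangent lines y − -1 = ±(x − 3) — this is a node (ordinary double point).
Classification: node.


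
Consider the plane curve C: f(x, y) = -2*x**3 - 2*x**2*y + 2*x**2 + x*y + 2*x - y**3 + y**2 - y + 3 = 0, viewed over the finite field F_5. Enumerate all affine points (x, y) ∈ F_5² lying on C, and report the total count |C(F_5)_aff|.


Affine F_5-points: {(1, 0), (2, 3), (4, 0), (4, 3)}; count = 4.

For each of the 25 pairs (x, y) ∈ F_5², evaluate f(x, y) mod 5. Record the zeros.
  x = 0: [0↦3, 1↦2, 2↦2, 3↦2, 4↦1]  zeros at y ∈ ∅
  x = 1: [0↦0, 1↦3, 2↦2, 3↦1, 4↦4]  zeros at y ∈ {0}
  x = 2: [0↦4, 1↦2, 2↦1, 3↦0, 4↦3]  zeros at y ∈ {3}
  x = 3: [0↦3, 1↦2, 2↦2, 3↦2, 4↦1]  zeros at y ∈ ∅
  x = 4: [0↦0, 1↦1, 2↦3, 3↦0, 4↦1]  zeros at y ∈ {0, 3}
Collecting zeros: affine points = {(1, 0), (2, 3), (4, 0), (4, 3)}.
Total count |C(F_5)_aff| = 4.


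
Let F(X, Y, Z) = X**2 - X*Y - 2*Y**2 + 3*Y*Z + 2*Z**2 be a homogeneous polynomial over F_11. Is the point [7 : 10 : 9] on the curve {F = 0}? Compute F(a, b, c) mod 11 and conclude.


F(7,10,9) ≡ 2 (mod 11); P is NOT on the curve.

Evaluate F(7, 10, 9) term-by-term (mod 11).
  X**2 ↦ 1·49·1·1 = 49
  -X*Y ↦ -1·7·10·1 = -70
  -2*Y**2 ↦ -2·1·100·1 = -200
  3*Y*Z ↦ 3·1·10·9 = 270
  2*Z**2 ↦ 2·1·1·81 = 162
Sum: F(7, 10, 9) = (49) + (-70) + (-200) + (270) + (162) = 211.
Reducing mod 11: 211 ≡ 2 (mod 11).
Since F(a, b, c) ≡ 2 ≠ 0 (mod 11), P does NOT lie on the curve.


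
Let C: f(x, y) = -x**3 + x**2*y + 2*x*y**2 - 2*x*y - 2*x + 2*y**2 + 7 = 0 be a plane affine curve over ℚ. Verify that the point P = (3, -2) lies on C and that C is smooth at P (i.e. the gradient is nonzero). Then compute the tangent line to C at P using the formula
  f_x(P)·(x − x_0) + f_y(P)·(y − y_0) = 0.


Tangent line at P: -29*x - 29*y + 29 = 0.

Step 1: f(3, -2) = 0, so P lies on C.
Step 2: partial derivatives
  f_x(x, y) = -3*x**2 + 2*x*y + 2*y**2 - 2*y - 2, f_y(x, y) = x**2 + 4*x*y - 2*x + 4*y.
  f_x(P) = -29, f_y(P) = -29 (gradient nonzero, so P is smooth).
Step 3: tangent line at P: -29·(x − 3) + -29·(y − -2) = 0.
Expanding: -29*x - 29*y + 29 = 0.


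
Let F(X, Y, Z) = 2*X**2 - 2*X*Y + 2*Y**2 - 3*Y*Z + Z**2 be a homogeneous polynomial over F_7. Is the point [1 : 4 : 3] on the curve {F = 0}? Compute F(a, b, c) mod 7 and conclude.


F(1,4,3) ≡ 6 (mod 7); P is NOT on the curve.

Evaluate F(1, 4, 3) term-by-term (mod 7).
  2*X**2 ↦ 2·1·1·1 = 2
  -2*X*Y ↦ -2·1·4·1 = -8
  2*Y**2 ↦ 2·1·16·1 = 32
  -3*Y*Z ↦ -3·1·4·3 = -36
  Z**2 ↦ 1·1·1·9 = 9
Sum: F(1, 4, 3) = (2) + (-8) + (32) + (-36) + (9) = -1.
Reducing mod 7: -1 ≡ 6 (mod 7).
Since F(a, b, c) ≡ 6 ≠ 0 (mod 7), P does NOT lie on the curve.


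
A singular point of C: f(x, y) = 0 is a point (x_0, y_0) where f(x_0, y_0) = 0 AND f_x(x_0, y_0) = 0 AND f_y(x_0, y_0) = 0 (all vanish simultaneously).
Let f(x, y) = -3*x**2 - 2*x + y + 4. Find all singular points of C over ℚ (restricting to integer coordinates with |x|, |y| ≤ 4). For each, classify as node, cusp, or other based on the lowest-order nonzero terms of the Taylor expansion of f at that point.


No singular points in the scanned grid; C is smooth there.

Compute partial derivatives:
  f_x = -6*x - 2.
  f_y = 1.
f_y = 1 is a nonzero constant, so f_y never vanishes: no point (x, y) can satisfy f = f_x = f_y = 0. In particular no (x, y) ∈ {−4, ..., 4}² is singular; the curve is smooth.


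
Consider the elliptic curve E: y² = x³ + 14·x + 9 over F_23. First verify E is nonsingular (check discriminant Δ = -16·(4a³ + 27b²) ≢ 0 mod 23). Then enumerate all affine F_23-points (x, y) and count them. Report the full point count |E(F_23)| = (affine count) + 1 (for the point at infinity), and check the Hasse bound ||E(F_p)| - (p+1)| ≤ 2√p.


Affine points = {(0, 3), (0, 20), (1, 1), (1, 22), (3, 3), (3, 20), (7, 6), (7, 17), (8, 9), (8, 14), (9, 6), (9, 17), (15, 11), (15, 12), (17, 10), (17, 13), (19, 2), (19, 21), (20, 3), (20, 20)}; affine count = 20; |E(F_23)| = 21.

Discriminant check: Δ ∝ 4a³ + 27b² = 4·14³ + 27·9² = 4·2744 + 27·81 ≡ 7 (mod 23). Nonzero ⇒ E is nonsingular.
For each x ∈ F_23, compute rhs = x³ + 14·x + 9 mod 23, then count y ∈ F_23 with y² ≡ rhs.
  x = 0: rhs = 9, matching y values: 3, 20 (2 points).
  x = 1: rhs = 1, matching y values: 1, 22 (2 points).
  x = 2: rhs = 22, matching y values: none (0 points).
  x = 3: rhs = 9, matching y values: 3, 20 (2 points).
  x = 4: rhs = 14, matching y values: none (0 points).
  x = 5: rhs = 20, matching y values: none (0 points).
  x = 6: rhs = 10, matching y values: none (0 points).
  x = 7: rhs = 13, matching y values: 6, 17 (2 points).
  x = 8: rhs = 12, matching y values: 9, 14 (2 points).
  x = 9: rhs = 13, matching y values: 6, 17 (2 points).
  x = 10: rhs = 22, matching y values: none (0 points).
  x = 11: rhs = 22, matching y values: none (0 points).
  x = 12: rhs = 19, matching y values: none (0 points).
  x = 13: rhs = 19, matching y values: none (0 points).
  x = 14: rhs = 5, matching y values: none (0 points).
  x = 15: rhs = 6, matching y values: 11, 12 (2 points).
  x = 16: rhs = 5, matching y values: none (0 points).
  x = 17: rhs = 8, matching y values: 10, 13 (2 points).
  x = 18: rhs = 21, matching y values: none (0 points).
  x = 19: rhs = 4, matching y values: 2, 21 (2 points).
  x = 20: rhs = 9, matching y values: 3, 20 (2 points).
  x = 21: rhs = 19, matching y values: none (0 points).
  x = 22: rhs = 17, matching y values: none (0 points).
Total affine count: 20.
Full point count |E(F_23)| = 20 + 1 = 21.
Hasse bound: |21 − (23+1)| = |-3| = 3 ≤ 2√23 ≈ 9.5917 ✓.


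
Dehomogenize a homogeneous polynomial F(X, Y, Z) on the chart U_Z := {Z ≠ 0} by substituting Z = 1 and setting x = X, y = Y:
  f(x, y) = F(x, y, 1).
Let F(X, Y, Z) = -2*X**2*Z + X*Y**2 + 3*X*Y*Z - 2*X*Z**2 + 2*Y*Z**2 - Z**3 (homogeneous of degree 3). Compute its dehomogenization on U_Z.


f(x, y) = -2*x**2 + x*y**2 + 3*x*y - 2*x + 2*y - 1

On U_Z we set Z = 1. Each monomial c·X^i·Y^j·Z^k in F becomes c·x^i·y^j·1^k = c·x^i·y^j.
Substituting Z = 1: F(X, Y, 1) = -2*x**2 + x*y**2 + 3*x*y - 2*x + 2*y - 1.
Note: deg(f) ≤ deg(F) = 3; strict inequality happens when F is divisible by Z (lost terms).


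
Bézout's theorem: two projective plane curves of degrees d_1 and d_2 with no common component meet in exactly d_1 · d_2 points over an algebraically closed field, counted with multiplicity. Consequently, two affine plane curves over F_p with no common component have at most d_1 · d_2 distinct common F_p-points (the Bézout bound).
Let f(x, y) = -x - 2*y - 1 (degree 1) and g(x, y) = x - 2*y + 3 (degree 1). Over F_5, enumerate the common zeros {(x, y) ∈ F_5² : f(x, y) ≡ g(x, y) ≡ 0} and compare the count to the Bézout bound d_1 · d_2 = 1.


Common zeros: {(3, 3)}; count = 1; Bézout bound = 1.

deg(f) = 1, deg(g) = 1, so Bézout bound = 1.
Scan x ∈ F_5. For each x, list the y ∈ F_5 with f(x, y) ≡ 0 and those with g(x, y) ≡ 0 (mod 5); the common zeros in that column are the intersection.
  x = 0: f ≡ 0 at y ∈ {2}; g ≡ 0 at y ∈ {4}; common: ∅.
  x = 1: f ≡ 0 at y ∈ {4}; g ≡ 0 at y ∈ {2}; common: ∅.
  x = 2: f ≡ 0 at y ∈ {1}; g ≡ 0 at y ∈ {0}; common: ∅.
  x = 3: f ≡ 0 at y ∈ {3}; g ≡ 0 at y ∈ {3}; common: {3}.
  x = 4: f ≡ 0 at y ∈ {0}; g ≡ 0 at y ∈ {1}; common: ∅.
Collecting: common zeros = {(3, 3)}, so the count is 1.
Comparison with the Bézout bound: 1 ≤ 1 = deg(f)·deg(g), as expected for curves with no common component (the bound is attained).


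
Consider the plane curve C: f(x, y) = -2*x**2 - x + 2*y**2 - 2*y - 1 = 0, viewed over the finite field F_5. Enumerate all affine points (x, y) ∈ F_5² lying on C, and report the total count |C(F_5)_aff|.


Affine F_5-points: {(1, 2), (1, 4), (3, 3), (4, 3)}; count = 4.

For each of the 25 pairs (x, y) ∈ F_5², evaluate f(x, y) mod 5. Record the zeros.
  x = 0: [0↦4, 1↦4, 2↦3, 3↦1, 4↦3]  zeros at y ∈ ∅
  x = 1: [0↦1, 1↦1, 2↦0, 3↦3, 4↦0]  zeros at y ∈ {2, 4}
  x = 2: [0↦4, 1↦4, 2↦3, 3↦1, 4↦3]  zeros at y ∈ ∅
  x = 3: [0↦3, 1↦3, 2↦2, 3↦0, 4↦2]  zeros at y ∈ {3}
  x = 4: [0↦3, 1↦3, 2↦2, 3↦0, 4↦2]  zeros at y ∈ {3}
Collecting zeros: affine points = {(1, 2), (1, 4), (3, 3), (4, 3)}.
Total count |C(F_5)_aff| = 4.


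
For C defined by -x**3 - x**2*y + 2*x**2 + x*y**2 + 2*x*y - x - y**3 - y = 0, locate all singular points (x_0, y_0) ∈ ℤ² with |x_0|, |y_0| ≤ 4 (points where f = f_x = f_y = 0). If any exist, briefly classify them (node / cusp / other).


Singular points: {(1, 0)}; classification: node.

Compute partial derivatives:
  f_x = -3*x**2 - 2*x*y + 4*x + y**2 + 2*y - 1.
  f_y = -x**2 + 2*x*y + 2*x - 3*y**2 - 1.
Scan x_0 ∈ {−4, ..., 4}. For each x_0, f_y(x_0, y) is a polynomial in y; find its integer roots y ∈ {−4, ..., 4}, then test f_x and f at those candidates.
  x = -4: f_y(-4, y) = -3*y**2 - 8*y - 25; no integer root y with |y| ≤ 4.
  x = -3: f_y(-3, y) = -3*y**2 - 6*y - 16; no integer root y with |y| ≤ 4.
  x = -2: f_y(-2, y) = -3*y**2 - 4*y - 9; no integer root y with |y| ≤ 4.
  x = -1: f_y(-1, y) = -3*y**2 - 2*y - 4; no integer root y with |y| ≤ 4.
  x = 0: f_y(0, y) = -3*y**2 - 1; no integer root y with |y| ≤ 4.
  x = 1: f_y(1, y) = -3*y**2 + 2*y; vanishes at y ∈ {0}. (1, 0): f_x = 0, f = 0 — SINGULAR.
  x = 2: f_y(2, y) = -3*y**2 + 4*y - 1; vanishes at y ∈ {1}. (2, 1): f_x = -6 ≠ 0.
  x = 3: f_y(3, y) = -3*y**2 + 6*y - 4; no integer root y with |y| ≤ 4.
  x = 4: f_y(4, y) = -3*y**2 + 8*y - 9; no integer root y with |y| ≤ 4.
Only singular point on the grid: (1, 0).
Classify: substitute x = 1 + u, y = 0 + v and expand: f = -u**3 - u**2*v - u**2 + u*v**2 - v**3 + v**2.
No constant or linear terms (consistent with a singular point). Quadratic part: -u**2 + v**2. Cubic part: -u**3 - u**2*v + u*v**2 - v**3.
The quadratic part v**2 - u**2 = (v − u)(v + u) splits into two distinct linear factors, so there are two distinct tangent lines y − 0 = ±(x − 1) — this is a node (ordinary double point).
Classification: node.


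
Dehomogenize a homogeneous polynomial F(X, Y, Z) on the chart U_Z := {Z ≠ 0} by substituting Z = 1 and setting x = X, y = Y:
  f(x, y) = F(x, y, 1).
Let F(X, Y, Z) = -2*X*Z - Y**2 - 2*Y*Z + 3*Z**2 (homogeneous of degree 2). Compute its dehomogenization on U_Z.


f(x, y) = -2*x - y**2 - 2*y + 3

On U_Z we set Z = 1. Each monomial c·X^i·Y^j·Z^k in F becomes c·x^i·y^j·1^k = c·x^i·y^j.
Substituting Z = 1: F(X, Y, 1) = -2*x - y**2 - 2*y + 3.
Note: deg(f) ≤ deg(F) = 2; strict inequality happens when F is divisible by Z (lost terms).


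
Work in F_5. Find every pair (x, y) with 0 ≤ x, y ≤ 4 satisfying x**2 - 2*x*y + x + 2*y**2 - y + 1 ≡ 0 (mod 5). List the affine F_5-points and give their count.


Affine F_5-points: {(1, 2), (2, 2), (2, 3), (3, 3)}; count = 4.

For each of the 25 pairs (x, y) ∈ F_5², evaluate f(x, y) mod 5. Record the zeros.
  x = 0: [0↦1, 1↦2, 2↦2, 3↦1, 4↦4]  zeros at y ∈ ∅
  x = 1: [0↦3, 1↦2, 2↦0, 3↦2, 4↦3]  zeros at y ∈ {2}
  x = 2: [0↦2, 1↦4, 2↦0, 3↦0, 4↦4]  zeros at y ∈ {2, 3}
  x = 3: [0↦3, 1↦3, 2↦2, 3↦0, 4↦2]  zeros at y ∈ {3}
  x = 4: [0↦1, 1↦4, 2↦1, 3↦2, 4↦2]  zeros at y ∈ ∅
Collecting zeros: affine points = {(1, 2), (2, 2), (2, 3), (3, 3)}.
Total count |C(F_5)_aff| = 4.


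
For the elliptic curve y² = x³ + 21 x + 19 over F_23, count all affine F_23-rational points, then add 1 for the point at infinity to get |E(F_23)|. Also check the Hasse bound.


Affine points = {(1, 8), (1, 15), (2, 0), (4, 11), (4, 12), (6, 4), (6, 19), (7, 7), (7, 16), (8, 3), (8, 20), (15, 11), (15, 12), (16, 9), (16, 14), (19, 3), (19, 20)}; affine count = 17; |E(F_23)| = 18.

Discriminant check: Δ ∝ 4a³ + 27b² = 4·21³ + 27·19² = 4·9261 + 27·361 ≡ 9 (mod 23). Nonzero ⇒ E is nonsingular.
For each x ∈ F_23, compute rhs = x³ + 21·x + 19 mod 23, then count y ∈ F_23 with y² ≡ rhs.
  x = 0: rhs = 19, matching y values: none (0 points).
  x = 1: rhs = 18, matching y values: 8, 15 (2 points).
  x = 2: rhs = 0, matching y values: 0 (1 points).
  x = 3: rhs = 17, matching y values: none (0 points).
  x = 4: rhs = 6, matching y values: 11, 12 (2 points).
  x = 5: rhs = 19, matching y values: none (0 points).
  x = 6: rhs = 16, matching y values: 4, 19 (2 points).
  x = 7: rhs = 3, matching y values: 7, 16 (2 points).
  x = 8: rhs = 9, matching y values: 3, 20 (2 points).
  x = 9: rhs = 17, matching y values: none (0 points).
  x = 10: rhs = 10, matching y values: none (0 points).
  x = 11: rhs = 17, matching y values: none (0 points).
  x = 12: rhs = 21, matching y values: none (0 points).
  x = 13: rhs = 5, matching y values: none (0 points).
  x = 14: rhs = 21, matching y values: none (0 points).
  x = 15: rhs = 6, matching y values: 11, 12 (2 points).
  x = 16: rhs = 12, matching y values: 9, 14 (2 points).
  x = 17: rhs = 22, matching y values: none (0 points).
  x = 18: rhs = 19, matching y values: none (0 points).
  x = 19: rhs = 9, matching y values: 3, 20 (2 points).
  x = 20: rhs = 21, matching y values: none (0 points).
  x = 21: rhs = 15, matching y values: none (0 points).
  x = 22: rhs = 20, matching y values: none (0 points).
Total affine count: 17.
Full point count |E(F_23)| = 17 + 1 = 18.
Hasse bound: |18 − (23+1)| = |-6| = 6 ≤ 2√23 ≈ 9.5917 ✓.


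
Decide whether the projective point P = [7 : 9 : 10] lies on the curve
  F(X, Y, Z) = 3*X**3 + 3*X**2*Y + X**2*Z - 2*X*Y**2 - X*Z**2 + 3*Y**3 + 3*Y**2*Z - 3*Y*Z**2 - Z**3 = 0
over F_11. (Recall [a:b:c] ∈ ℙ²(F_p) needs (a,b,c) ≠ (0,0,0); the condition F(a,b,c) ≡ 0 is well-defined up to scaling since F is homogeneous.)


F(7,9,10) ≡ 0 (mod 11); P is on the curve.

Evaluate F(7, 9, 10) term-by-term (mod 11).
  3*X**3 ↦ 3·343·1·1 = 1029
  3*X**2*Y ↦ 3·49·9·1 = 1323
  X**2*Z ↦ 1·49·1·10 = 490
  -2*X*Y**2 ↦ -2·7·81·1 = -1134
  -X*Z**2 ↦ -1·7·1·100 = -700
  3*Y**3 ↦ 3·1·729·1 = 2187
  3*Y**2*Z ↦ 3·1·81·10 = 2430
  -3*Y*Z**2 ↦ -3·1·9·100 = -2700
  -Z**3 ↦ -1·1·1·1000 = -1000
Sum: F(7, 9, 10) = (1029) + (1323) + (490) + (-1134) + (-700) + (2187) + (2430) + (-2700) + (-1000) = 1925.
Reducing mod 11: 1925 ≡ 0 (mod 11).
Since F(a, b, c) ≡ 0 (mod 11), P lies on the curve.


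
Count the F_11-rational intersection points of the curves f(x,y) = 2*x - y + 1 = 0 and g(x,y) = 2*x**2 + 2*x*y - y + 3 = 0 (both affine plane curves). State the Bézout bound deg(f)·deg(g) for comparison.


Common zeros: ∅; count = 0; Bézout bound = 2.

deg(f) = 1, deg(g) = 2, so Bézout bound = 2.
Scan x ∈ F_11. For each x, list the y ∈ F_11 with f(x, y) ≡ 0 and those with g(x, y) ≡ 0 (mod 11); the common zeros in that column are the intersection.
  x = 0: f ≡ 0 at y ∈ {1}; g ≡ 0 at y ∈ {3}; common: ∅.
  x = 1: f ≡ 0 at y ∈ {3}; g ≡ 0 at y ∈ {6}; common: ∅.
  x = 2: f ≡ 0 at y ∈ {5}; g ≡ 0 at y ∈ {0}; common: ∅.
  x = 3: f ≡ 0 at y ∈ {7}; g ≡ 0 at y ∈ {9}; common: ∅.
  x = 4: f ≡ 0 at y ∈ {9}; g ≡ 0 at y ∈ {6}; common: ∅.
  x = 5: f ≡ 0 at y ∈ {0}; g ≡ 0 at y ∈ {10}; common: ∅.
  x = 6: f ≡ 0 at y ∈ {2}; g ≡ 0 at y ∈ ∅; common: ∅.
  x = 7: f ≡ 0 at y ∈ {4}; g ≡ 0 at y ∈ {10}; common: ∅.
  x = 8: f ≡ 0 at y ∈ {6}; g ≡ 0 at y ∈ {3}; common: ∅.
  x = 9: f ≡ 0 at y ∈ {8}; g ≡ 0 at y ∈ {0}; common: ∅.
  x = 10: f ≡ 0 at y ∈ {10}; g ≡ 0 at y ∈ {9}; common: ∅.
Collecting: common zeros = ∅, so the count is 0.
Comparison with the Bézout bound: 0 ≤ 2 = deg(f)·deg(g), as expected for curves with no common component (the affine F_11-count falls short of the bound because intersections may lie at infinity, over extension fields, or carry multiplicity).


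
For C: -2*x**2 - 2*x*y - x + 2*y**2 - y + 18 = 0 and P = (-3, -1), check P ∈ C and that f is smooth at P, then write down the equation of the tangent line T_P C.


Tangent line at P: 13*x + y + 40 = 0.

Step 1: f(-3, -1) = 0, so P lies on C.
Step 2: partial derivatives
  f_x(x, y) = -4*x - 2*y - 1, f_y(x, y) = -2*x + 4*y - 1.
  f_x(P) = 13, f_y(P) = 1 (gradient nonzero, so P is smooth).
Step 3: tangent line at P: 13·(x − -3) + 1·(y − -1) = 0.
Expanding: 13*x + y + 40 = 0.


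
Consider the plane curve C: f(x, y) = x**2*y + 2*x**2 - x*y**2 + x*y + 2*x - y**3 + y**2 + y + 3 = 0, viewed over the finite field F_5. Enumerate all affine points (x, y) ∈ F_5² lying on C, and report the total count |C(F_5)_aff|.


Affine F_5-points: {(1, 2), (1, 4), (2, 0), (2, 1), (2, 3), (4, 1), (4, 2), (4, 4)}; count = 8.

For each of the 25 pairs (x, y) ∈ F_5², evaluate f(x, y) mod 5. Record the zeros.
  x = 0: [0↦3, 1↦4, 2↦1, 3↦3, 4↦4]  zeros at y ∈ ∅
  x = 1: [0↦2, 1↦4, 2↦0, 3↦4, 4↦0]  zeros at y ∈ {2, 4}
  x = 2: [0↦0, 1↦0, 2↦2, 3↦0, 4↦3]  zeros at y ∈ {0, 1, 3}
  x = 3: [0↦2, 1↦2, 2↦2, 3↦1, 4↦3]  zeros at y ∈ ∅
  x = 4: [0↦3, 1↦0, 2↦0, 3↦2, 4↦0]  zeros at y ∈ {1, 2, 4}
Collecting zeros: affine points = {(1, 2), (1, 4), (2, 0), (2, 1), (2, 3), (4, 1), (4, 2), (4, 4)}.
Total count |C(F_5)_aff| = 8.


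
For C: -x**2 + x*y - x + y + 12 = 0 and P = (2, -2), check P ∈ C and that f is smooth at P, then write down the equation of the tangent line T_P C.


Tangent line at P: -7*x + 3*y + 20 = 0.

Step 1: f(2, -2) = 0, so P lies on C.
Step 2: partial derivatives
  f_x(x, y) = -2*x + y - 1, f_y(x, y) = x + 1.
  f_x(P) = -7, f_y(P) = 3 (gradient nonzero, so P is smooth).
Step 3: tangent line at P: -7·(x − 2) + 3·(y − -2) = 0.
Expanding: -7*x + 3*y + 20 = 0.


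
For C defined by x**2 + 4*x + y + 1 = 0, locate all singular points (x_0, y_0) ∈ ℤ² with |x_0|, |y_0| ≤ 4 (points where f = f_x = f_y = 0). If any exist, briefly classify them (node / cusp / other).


No singular points in the scanned grid; C is smooth there.

Compute partial derivatives:
  f_x = 2*x + 4.
  f_y = 1.
f_y = 1 is a nonzero constant, so f_y never vanishes: no point (x, y) can satisfy f = f_x = f_y = 0. In particular no (x, y) ∈ {−4, ..., 4}² is singular; the curve is smooth.


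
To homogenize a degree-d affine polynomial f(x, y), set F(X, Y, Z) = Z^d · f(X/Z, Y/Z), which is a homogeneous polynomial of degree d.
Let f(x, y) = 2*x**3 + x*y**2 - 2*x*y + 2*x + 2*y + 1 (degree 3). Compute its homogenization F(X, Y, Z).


F(X, Y, Z) = 2*X**3 + X*Y**2 - 2*X*Y*Z + 2*X*Z**2 + 2*Y*Z**2 + Z**3

deg(f) = 3.
Substitute x = X/Z, y = Y/Z into f, then multiply by Z^3.
  monomial 2·x^3·y^0 ↦ 2·X^3·Y^0·Z^0.
  monomial 1·x^1·y^2 ↦ 1·X^1·Y^2·Z^0.
  monomial -2·x^1·y^1 ↦ -2·X^1·Y^1·Z^1.
  monomial 2·x^1·y^0 ↦ 2·X^1·Y^0·Z^2.
  monomial 2·x^0·y^1 ↦ 2·X^0·Y^1·Z^2.
  monomial 1·x^0·y^0 ↦ 1·X^0·Y^0·Z^3.
Collecting: F(X, Y, Z) = 2*X**3 + X*Y**2 - 2*X*Y*Z + 2*X*Z**2 + 2*Y*Z**2 + Z**3.


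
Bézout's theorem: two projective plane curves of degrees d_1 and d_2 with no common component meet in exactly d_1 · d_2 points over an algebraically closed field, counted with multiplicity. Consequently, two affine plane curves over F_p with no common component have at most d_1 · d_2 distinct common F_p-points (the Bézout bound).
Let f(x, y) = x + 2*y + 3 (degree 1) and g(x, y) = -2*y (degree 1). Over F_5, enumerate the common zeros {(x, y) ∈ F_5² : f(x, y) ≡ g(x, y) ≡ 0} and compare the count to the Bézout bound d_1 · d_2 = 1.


Common zeros: {(2, 0)}; count = 1; Bézout bound = 1.

deg(f) = 1, deg(g) = 1, so Bézout bound = 1.
Scan x ∈ F_5. For each x, list the y ∈ F_5 with f(x, y) ≡ 0 and those with g(x, y) ≡ 0 (mod 5); the common zeros in that column are the intersection.
  x = 0: f ≡ 0 at y ∈ {1}; g ≡ 0 at y ∈ {0}; common: ∅.
  x = 1: f ≡ 0 at y ∈ {3}; g ≡ 0 at y ∈ {0}; common: ∅.
  x = 2: f ≡ 0 at y ∈ {0}; g ≡ 0 at y ∈ {0}; common: {0}.
  x = 3: f ≡ 0 at y ∈ {2}; g ≡ 0 at y ∈ {0}; common: ∅.
  x = 4: f ≡ 0 at y ∈ {4}; g ≡ 0 at y ∈ {0}; common: ∅.
Collecting: common zeros = {(2, 0)}, so the count is 1.
Comparison with the Bézout bound: 1 ≤ 1 = deg(f)·deg(g), as expected for curves with no common component (the bound is attained).


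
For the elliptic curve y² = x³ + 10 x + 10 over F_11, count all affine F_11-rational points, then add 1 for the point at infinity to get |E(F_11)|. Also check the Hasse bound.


Affine points = {(2, 4), (2, 7), (3, 1), (3, 10), (4, 2), (4, 9), (5, 3), (5, 8), (6, 0), (7, 4), (7, 7), (9, 2), (9, 9)}; affine count = 13; |E(F_11)| = 14.

Discriminant check: Δ ∝ 4a³ + 27b² = 4·10³ + 27·10² = 4·1000 + 27·100 ≡ 1 (mod 11). Nonzero ⇒ E is nonsingular.
For each x ∈ F_11, compute rhs = x³ + 10·x + 10 mod 11, then count y ∈ F_11 with y² ≡ rhs.
  x = 0: rhs = 10, matching y values: none (0 points).
  x = 1: rhs = 10, matching y values: none (0 points).
  x = 2: rhs = 5, matching y values: 4, 7 (2 points).
  x = 3: rhs = 1, matching y values: 1, 10 (2 points).
  x = 4: rhs = 4, matching y values: 2, 9 (2 points).
  x = 5: rhs = 9, matching y values: 3, 8 (2 points).
  x = 6: rhs = 0, matching y values: 0 (1 points).
  x = 7: rhs = 5, matching y values: 4, 7 (2 points).
  x = 8: rhs = 8, matching y values: none (0 points).
  x = 9: rhs = 4, matching y values: 2, 9 (2 points).
  x = 10: rhs = 10, matching y values: none (0 points).
Total affine count: 13.
Full point count |E(F_11)| = 13 + 1 = 14.
Hasse bound: |14 − (11+1)| = |2| = 2 ≤ 2√11 ≈ 6.6332 ✓.


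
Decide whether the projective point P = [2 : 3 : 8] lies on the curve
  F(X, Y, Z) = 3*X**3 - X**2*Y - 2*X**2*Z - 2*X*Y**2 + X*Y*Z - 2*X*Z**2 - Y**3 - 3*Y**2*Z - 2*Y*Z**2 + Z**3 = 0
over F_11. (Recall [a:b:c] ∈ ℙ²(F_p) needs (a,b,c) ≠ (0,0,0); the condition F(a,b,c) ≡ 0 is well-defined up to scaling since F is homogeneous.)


F(2,3,8) ≡ 7 (mod 11); P is NOT on the curve.

Evaluate F(2, 3, 8) term-by-term (mod 11).
  3*X**3 ↦ 3·8·1·1 = 24
  -X**2*Y ↦ -1·4·3·1 = -12
  -2*X**2*Z ↦ -2·4·1·8 = -64
  -2*X*Y**2 ↦ -2·2·9·1 = -36
  X*Y*Z ↦ 1·2·3·8 = 48
  -2*X*Z**2 ↦ -2·2·1·64 = -256
  -Y**3 ↦ -1·1·27·1 = -27
  -3*Y**2*Z ↦ -3·1·9·8 = -216
  -2*Y*Z**2 ↦ -2·1·3·64 = -384
  Z**3 ↦ 1·1·1·512 = 512
Sum: F(2, 3, 8) = (24) + (-12) + (-64) + (-36) + (48) + (-256) + (-27) + (-216) + (-384) + (512) = -411.
Reducing mod 11: -411 ≡ 7 (mod 11).
Since F(a, b, c) ≡ 7 ≠ 0 (mod 11), P does NOT lie on the curve.
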